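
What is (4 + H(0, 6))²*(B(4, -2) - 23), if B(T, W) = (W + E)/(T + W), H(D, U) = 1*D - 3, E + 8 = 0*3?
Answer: -28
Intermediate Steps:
E = -8 (E = -8 + 0*3 = -8 + 0 = -8)
H(D, U) = -3 + D (H(D, U) = D - 3 = -3 + D)
B(T, W) = (-8 + W)/(T + W) (B(T, W) = (W - 8)/(T + W) = (-8 + W)/(T + W))
(4 + H(0, 6))²*(B(4, -2) - 23) = (4 + (-3 + 0))²*((-8 - 2)/(4 - 2) - 23) = (4 - 3)²*(-10/2 - 23) = 1²*((½)*(-10) - 23) = 1*(-5 - 23) = 1*(-28) = -28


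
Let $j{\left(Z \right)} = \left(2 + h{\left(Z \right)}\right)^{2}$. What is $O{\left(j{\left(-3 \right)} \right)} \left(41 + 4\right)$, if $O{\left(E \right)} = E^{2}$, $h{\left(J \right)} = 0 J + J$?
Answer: $45$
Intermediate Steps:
$h{\left(J \right)} = J$ ($h{\left(J \right)} = 0 + J = J$)
$j{\left(Z \right)} = \left(2 + Z\right)^{2}$
$O{\left(j{\left(-3 \right)} \right)} \left(41 + 4\right) = \left(\left(2 - 3\right)^{2}\right)^{2} \left(41 + 4\right) = \left(\left(-1\right)^{2}\right)^{2} \cdot 45 = 1^{2} \cdot 45 = 1 \cdot 45 = 45$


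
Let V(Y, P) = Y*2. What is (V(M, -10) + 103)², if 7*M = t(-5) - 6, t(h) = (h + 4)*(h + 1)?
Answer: 514089/49 ≈ 10492.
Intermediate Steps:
t(h) = (1 + h)*(4 + h) (t(h) = (4 + h)*(1 + h) = (1 + h)*(4 + h))
M = -2/7 (M = ((4 + (-5)² + 5*(-5)) - 6)/7 = ((4 + 25 - 25) - 6)/7 = (4 - 6)/7 = (⅐)*(-2) = -2/7 ≈ -0.28571)
V(Y, P) = 2*Y
(V(M, -10) + 103)² = (2*(-2/7) + 103)² = (-4/7 + 103)² = (717/7)² = 514089/49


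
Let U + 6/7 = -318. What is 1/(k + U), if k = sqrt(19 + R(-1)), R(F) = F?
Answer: -868/276719 - 49*sqrt(2)/1660314 ≈ -0.0031785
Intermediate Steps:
U = -2232/7 (U = -6/7 - 318 = -2232/7 ≈ -318.86)
k = 3*sqrt(2) (k = sqrt(19 - 1) = sqrt(18) = 3*sqrt(2) ≈ 4.2426)
1/(k + U) = 1/(3*sqrt(2) - 2232/7) = 1/(-2232/7 + 3*sqrt(2))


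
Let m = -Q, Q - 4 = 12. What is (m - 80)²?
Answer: 9216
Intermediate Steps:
Q = 16 (Q = 4 + 12 = 16)
m = -16 (m = -1*16 = -16)
(m - 80)² = (-16 - 80)² = (-96)² = 9216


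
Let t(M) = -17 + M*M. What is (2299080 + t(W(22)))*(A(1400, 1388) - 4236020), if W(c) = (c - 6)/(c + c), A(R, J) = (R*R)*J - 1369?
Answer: 755622402662674429/121 ≈ 6.2448e+15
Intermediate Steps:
A(R, J) = -1369 + J*R² (A(R, J) = R²*J - 1369 = J*R² - 1369 = -1369 + J*R²)
W(c) = (-6 + c)/(2*c) (W(c) = (-6 + c)/((2*c)) = (-6 + c)*(1/(2*c)) = (-6 + c)/(2*c))
t(M) = -17 + M²
(2299080 + t(W(22)))*(A(1400, 1388) - 4236020) = (2299080 + (-17 + ((½)*(-6 + 22)/22)²))*((-1369 + 1388*1400²) - 4236020) = (2299080 + (-17 + ((½)*(1/22)*16)²))*((-1369 + 1388*1960000) - 4236020) = (2299080 + (-17 + (4/11)²))*((-1369 + 2720480000) - 4236020) = (2299080 + (-17 + 16/121))*(2720478631 - 4236020) = (2299080 - 2041/121)*2716242611 = (278186639/121)*2716242611 = 755622402662674429/121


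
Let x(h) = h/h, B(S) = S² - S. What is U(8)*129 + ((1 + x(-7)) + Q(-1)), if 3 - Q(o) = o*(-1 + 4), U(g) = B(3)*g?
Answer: 6200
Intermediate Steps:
x(h) = 1
U(g) = 6*g (U(g) = (3*(-1 + 3))*g = (3*2)*g = 6*g)
Q(o) = 3 - 3*o (Q(o) = 3 - o*(-1 + 4) = 3 - o*3 = 3 - 3*o)
U(8)*129 + ((1 + x(-7)) + Q(-1)) = (6*8)*129 + ((1 + 1) + (3 - 3*(-1))) = 48*129 + (2 + (3 + 3)) = 6192 + (2 + 6) = 6192 + 8 = 6200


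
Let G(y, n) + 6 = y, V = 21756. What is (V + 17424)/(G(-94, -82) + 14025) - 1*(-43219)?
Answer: 120372751/2785 ≈ 43222.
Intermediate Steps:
G(y, n) = -6 + y
(V + 17424)/(G(-94, -82) + 14025) - 1*(-43219) = (21756 + 17424)/((-6 - 94) + 14025) - 1*(-43219) = 39180/(-100 + 14025) + 43219 = 39180/13925 + 43219 = 39180*(1/13925) + 43219 = 7836/2785 + 43219 = 120372751/2785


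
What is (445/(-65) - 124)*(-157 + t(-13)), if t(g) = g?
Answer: 289170/13 ≈ 22244.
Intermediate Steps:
(445/(-65) - 124)*(-157 + t(-13)) = (445/(-65) - 124)*(-157 - 13) = (445*(-1/65) - 124)*(-170) = (-89/13 - 124)*(-170) = -1701/13*(-170) = 289170/13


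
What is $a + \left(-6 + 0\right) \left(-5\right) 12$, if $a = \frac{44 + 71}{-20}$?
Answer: $\frac{1417}{4} \approx 354.25$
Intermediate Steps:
$a = - \frac{23}{4}$ ($a = 115 \left(- \frac{1}{20}\right) = - \frac{23}{4} \approx -5.75$)
$a + \left(-6 + 0\right) \left(-5\right) 12 = - \frac{23}{4} + \left(-6 + 0\right) \left(-5\right) 12 = - \frac{23}{4} + \left(-6\right) \left(-5\right) 12 = - \frac{23}{4} + 30 \cdot 12 = - \frac{23}{4} + 360 = \frac{1417}{4}$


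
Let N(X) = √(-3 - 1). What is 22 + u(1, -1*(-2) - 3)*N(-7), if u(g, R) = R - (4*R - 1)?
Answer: 22 + 8*I ≈ 22.0 + 8.0*I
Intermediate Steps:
u(g, R) = 1 - 3*R (u(g, R) = R - (-1 + 4*R) = R + (1 - 4*R) = 1 - 3*R)
N(X) = 2*I (N(X) = √(-4) = 2*I)
22 + u(1, -1*(-2) - 3)*N(-7) = 22 + (1 - 3*(-1*(-2) - 3))*(2*I) = 22 + (1 - 3*(2 - 3))*(2*I) = 22 + (1 - 3*(-1))*(2*I) = 22 + (1 + 3)*(2*I) = 22 + 4*(2*I) = 22 + 8*I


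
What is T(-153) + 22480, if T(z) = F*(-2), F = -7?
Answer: 22494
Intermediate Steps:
T(z) = 14 (T(z) = -7*(-2) = 14)
T(-153) + 22480 = 14 + 22480 = 22494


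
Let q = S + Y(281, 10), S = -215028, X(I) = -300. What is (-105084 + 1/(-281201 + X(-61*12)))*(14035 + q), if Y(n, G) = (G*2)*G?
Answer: 5939708149110405/281501 ≈ 2.1100e+10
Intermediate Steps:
Y(n, G) = 2*G² (Y(n, G) = (2*G)*G = 2*G²)
q = -214828 (q = -215028 + 2*10² = -215028 + 2*100 = -215028 + 200 = -214828)
(-105084 + 1/(-281201 + X(-61*12)))*(14035 + q) = (-105084 + 1/(-281201 - 300))*(14035 - 214828) = (-105084 + 1/(-281501))*(-200793) = (-105084 - 1/281501)*(-200793) = -29581251085/281501*(-200793) = 5939708149110405/281501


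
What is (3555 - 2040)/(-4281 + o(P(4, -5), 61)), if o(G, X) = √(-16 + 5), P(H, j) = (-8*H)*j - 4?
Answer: -6485715/18326972 - 1515*I*√11/18326972 ≈ -0.35389 - 0.00027417*I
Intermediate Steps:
P(H, j) = -4 - 8*H*j (P(H, j) = -8*H*j - 4 = -4 - 8*H*j)
o(G, X) = I*√11 (o(G, X) = √(-11) = I*√11)
(3555 - 2040)/(-4281 + o(P(4, -5), 61)) = (3555 - 2040)/(-4281 + I*√11) = 1515/(-4281 + I*√11)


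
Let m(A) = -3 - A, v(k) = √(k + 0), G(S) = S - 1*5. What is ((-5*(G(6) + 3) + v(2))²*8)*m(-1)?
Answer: -6432 + 640*√2 ≈ -5526.9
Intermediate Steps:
G(S) = -5 + S (G(S) = S - 5 = -5 + S)
v(k) = √k
((-5*(G(6) + 3) + v(2))²*8)*m(-1) = ((-5*((-5 + 6) + 3) + √2)²*8)*(-3 - 1*(-1)) = ((-5*(1 + 3) + √2)²*8)*(-3 + 1) = ((-5*4 + √2)²*8)*(-2) = ((-20 + √2)²*8)*(-2) = (8*(-20 + √2)²)*(-2) = -16*(-20 + √2)²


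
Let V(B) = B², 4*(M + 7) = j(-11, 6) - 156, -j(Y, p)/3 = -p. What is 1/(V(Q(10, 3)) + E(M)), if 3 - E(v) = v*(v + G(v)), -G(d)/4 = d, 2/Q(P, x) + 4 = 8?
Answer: 1/5170 ≈ 0.00019342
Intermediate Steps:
j(Y, p) = 3*p (j(Y, p) = -(-3)*p = 3*p)
Q(P, x) = ½ (Q(P, x) = 2/(-4 + 8) = 2/4 = 2*(¼) = ½)
G(d) = -4*d
M = -83/2 (M = -7 + (3*6 - 156)/4 = -7 + (18 - 156)/4 = -7 + (¼)*(-138) = -7 - 69/2 = -83/2 ≈ -41.500)
E(v) = 3 + 3*v² (E(v) = 3 - v*(v - 4*v) = 3 - v*(-3*v) = 3 - (-3)*v² = 3 + 3*v²)
1/(V(Q(10, 3)) + E(M)) = 1/((½)² + (3 + 3*(-83/2)²)) = 1/(¼ + (3 + 3*(6889/4))) = 1/(¼ + (3 + 20667/4)) = 1/(¼ + 20679/4) = 1/5170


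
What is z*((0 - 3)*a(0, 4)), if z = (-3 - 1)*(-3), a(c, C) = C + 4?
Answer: -288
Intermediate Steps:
a(c, C) = 4 + C
z = 12 (z = -4*(-3) = 12)
z*((0 - 3)*a(0, 4)) = 12*((0 - 3)*(4 + 4)) = 12*(-3*8) = 12*(-24) = -288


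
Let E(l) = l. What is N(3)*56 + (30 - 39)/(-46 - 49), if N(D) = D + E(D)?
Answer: 31929/95 ≈ 336.09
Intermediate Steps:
N(D) = 2*D (N(D) = D + D = 2*D)
N(3)*56 + (30 - 39)/(-46 - 49) = (2*3)*56 + (30 - 39)/(-46 - 49) = 6*56 - 9/(-95) = 336 - 9*(-1/95) = 336 + 9/95 = 31929/95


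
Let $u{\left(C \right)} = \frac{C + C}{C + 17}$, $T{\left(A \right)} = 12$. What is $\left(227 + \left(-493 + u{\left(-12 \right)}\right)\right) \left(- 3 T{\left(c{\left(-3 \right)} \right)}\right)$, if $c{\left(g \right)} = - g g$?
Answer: $\frac{48744}{5} \approx 9748.8$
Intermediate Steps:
$c{\left(g \right)} = - g^{2}$
$u{\left(C \right)} = \frac{2 C}{17 + C}$
$\left(227 + \left(-493 + u{\left(-12 \right)}\right)\right) \left(- 3 T{\left(c{\left(-3 \right)} \right)}\right) = \left(227 - \left(493 + \frac{24}{17 - 12}\right)\right) \left(\left(-3\right) 12\right) = \left(227 - \left(493 + \frac{24}{5}\right)\right) \left(-36\right) = \left(227 - \left(493 + 24 \cdot \frac{1}{5}\right)\right) \left(-36\right) = \left(227 - \frac{2489}{5}\right) \left(-36\right) = \left(- \frac{1354}{5}\right) \left(-36\right) = \frac{48744}{5}$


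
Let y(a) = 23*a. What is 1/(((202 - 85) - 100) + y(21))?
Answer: 1/500 ≈ 0.0020000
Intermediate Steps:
1/(((202 - 85) - 100) + y(21)) = 1/(((202 - 85) - 100) + 23*21) = 1/((117 - 100) + 483) = 1/(17 + 483) = 1/500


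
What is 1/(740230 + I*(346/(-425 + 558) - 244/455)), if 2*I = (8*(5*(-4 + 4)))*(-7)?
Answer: 1/740230 ≈ 1.3509e-6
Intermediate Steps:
I = 0 (I = ((8*(5*(-4 + 4)))*(-7))/2 = ((8*(5*0))*(-7))/2 = ((8*0)*(-7))/2 = (0*(-7))/2 = (½)*0 = 0)
1/(740230 + I*(346/(-425 + 558) - 244/455)) = 1/(740230 + 0*(346/(-425 + 558) - 244/455)) = 1/(740230 + 0*(346/133 - 244*1/455)) = 1/(740230 + 0*(346*(1/133) - 244/455)) = 1/(740230 + 0*(346/133 - 244/455)) = 1/(740230 + 0*(17854/8645)) = 1/(740230 + 0) = 1/740230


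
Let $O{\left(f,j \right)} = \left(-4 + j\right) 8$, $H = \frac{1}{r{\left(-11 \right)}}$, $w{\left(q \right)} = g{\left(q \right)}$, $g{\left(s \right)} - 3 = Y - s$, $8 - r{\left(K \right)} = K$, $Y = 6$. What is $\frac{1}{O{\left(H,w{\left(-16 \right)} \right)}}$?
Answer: $\frac{1}{168} \approx 0.0059524$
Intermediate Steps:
$r{\left(K \right)} = 8 - K$
$g{\left(s \right)} = 9 - s$ ($g{\left(s \right)} = 3 - \left(-6 + s\right) = 9 - s$)
$w{\left(q \right)} = 9 - q$
$H = \frac{1}{19}$ ($H = \frac{1}{8 - -11} = \frac{1}{8 + 11} = \frac{1}{19} \approx 0.052632$)
$O{\left(f,j \right)} = -32 + 8 j$
$\frac{1}{O{\left(H,w{\left(-16 \right)} \right)}} = \frac{1}{-32 + 8 \left(9 - -16\right)} = \frac{1}{-32 + 8 \left(9 + 16\right)} = \frac{1}{-32 + 8 \cdot 25} = \frac{1}{-32 + 200} = \frac{1}{168}$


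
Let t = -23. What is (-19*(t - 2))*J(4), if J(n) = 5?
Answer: 2375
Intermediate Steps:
(-19*(t - 2))*J(4) = -19*(-23 - 2)*5 = -19*(-25)*5 = 475*5 = 2375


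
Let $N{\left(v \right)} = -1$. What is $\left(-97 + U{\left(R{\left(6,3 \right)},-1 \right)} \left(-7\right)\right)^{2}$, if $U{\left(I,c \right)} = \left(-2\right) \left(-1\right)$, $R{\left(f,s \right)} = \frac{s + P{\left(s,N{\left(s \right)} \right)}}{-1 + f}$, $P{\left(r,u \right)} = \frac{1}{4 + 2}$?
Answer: $12321$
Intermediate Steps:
$P{\left(r,u \right)} = \frac{1}{6}$
$R{\left(f,s \right)} = \frac{\frac{1}{6} + s}{-1 + f}$ ($R{\left(f,s \right)} = \frac{s + \frac{1}{6}}{-1 + f} = \frac{\frac{1}{6} + s}{-1 + f}$)
$U{\left(I,c \right)} = 2$
$\left(-97 + U{\left(R{\left(6,3 \right)},-1 \right)} \left(-7\right)\right)^{2} = \left(-97 + 2 \left(-7\right)\right)^{2} = \left(-97 - 14\right)^{2} = \left(-111\right)^{2} = 12321$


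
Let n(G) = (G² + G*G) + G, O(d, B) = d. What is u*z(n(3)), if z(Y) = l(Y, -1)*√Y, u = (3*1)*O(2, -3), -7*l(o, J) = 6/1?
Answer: -36*√21/7 ≈ -23.568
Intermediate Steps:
l(o, J) = -6/7 (l(o, J) = -6/(7*1) = -6/7)
n(G) = G + 2*G² (n(G) = (G² + G²) + G = 2*G² + G = G + 2*G²)
u = 6 (u = (3*1)*2 = 3*2 = 6)
z(Y) = -6*√Y/7
u*z(n(3)) = 6*(-6*√3*√(1 + 2*3)/7) = 6*(-6*√3*√(1 + 6)/7) = 6*(-6*√21/7) = -36*√21/7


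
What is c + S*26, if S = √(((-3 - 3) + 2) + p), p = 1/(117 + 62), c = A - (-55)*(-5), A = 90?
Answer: -185 + 26*I*√127985/179 ≈ -185.0 + 51.964*I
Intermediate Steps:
c = -185 (c = 90 - (-55)*(-5) = 90 - 1*275 = 90 - 275 = -185)
p = 1/179 ≈ 0.0055866
S = I*√127985/179 (S = √(((-3 - 3) + 2) + 1/179) = √((-6 + 2) + 1/179) = √(-4 + 1/179) = √(-715/179) = I*√127985/179 ≈ 1.9986*I)
c + S*26 = -185 + (I*√127985/179)*26 = -185 + 26*I*√127985/179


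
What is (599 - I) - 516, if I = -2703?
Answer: 2786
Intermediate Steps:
(599 - I) - 516 = (599 - 1*(-2703)) - 516 = (599 + 2703) - 516 = 3302 - 516 = 2786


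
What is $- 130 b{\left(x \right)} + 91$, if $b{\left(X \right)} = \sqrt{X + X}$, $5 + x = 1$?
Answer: $91 - 260 i \sqrt{2} \approx 91.0 - 367.7 i$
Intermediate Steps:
$x = -4$ ($x = -5 + 1 = -4$)
$b{\left(X \right)} = \sqrt{2} \sqrt{X}$ ($b{\left(X \right)} = \sqrt{2 X} = \sqrt{2} \sqrt{X}$)
$- 130 b{\left(x \right)} + 91 = - 130 \sqrt{2} \sqrt{-4} + 91 = - 130 \sqrt{2} \cdot 2 i + 91 = - 130 \cdot 2 i \sqrt{2} + 91 = - 260 i \sqrt{2} + 91 = 91 - 260 i \sqrt{2}$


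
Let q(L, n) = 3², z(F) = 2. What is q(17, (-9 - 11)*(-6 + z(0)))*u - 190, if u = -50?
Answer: -640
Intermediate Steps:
q(L, n) = 9
q(17, (-9 - 11)*(-6 + z(0)))*u - 190 = 9*(-50) - 190 = -450 - 190 = -640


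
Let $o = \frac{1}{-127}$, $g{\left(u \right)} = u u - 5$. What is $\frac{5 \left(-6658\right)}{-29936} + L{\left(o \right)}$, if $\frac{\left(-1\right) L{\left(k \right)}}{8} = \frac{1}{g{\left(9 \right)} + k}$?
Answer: $\frac{145433407}{144456168} \approx 1.0068$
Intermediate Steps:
$g{\left(u \right)} = -5 + u^{2}$ ($g{\left(u \right)} = u^{2} - 5 = -5 + u^{2}$)
$o = - \frac{1}{127} \approx -0.007874$
$L{\left(k \right)} = - \frac{8}{76 + k}$ ($L{\left(k \right)} = - \frac{8}{\left(-5 + 9^{2}\right) + k} = - \frac{8}{\left(-5 + 81\right) + k} = - \frac{8}{76 + k}$)
$\frac{5 \left(-6658\right)}{-29936} + L{\left(o \right)} = \frac{5 \left(-6658\right)}{-29936} - \frac{8}{76 - \frac{1}{127}} = \left(-33290\right) \left(- \frac{1}{29936}\right) - \frac{8}{\frac{9651}{127}} = \frac{16645}{14968} - \frac{1016}{9651} = \frac{145433407}{144456168}$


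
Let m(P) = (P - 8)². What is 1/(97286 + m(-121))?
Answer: 1/113927 ≈ 8.7776e-6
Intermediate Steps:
m(P) = (-8 + P)²
1/(97286 + m(-121)) = 1/(97286 + (-8 - 121)²) = 1/(97286 + (-129)²) = 1/(97286 + 16641) = 1/113927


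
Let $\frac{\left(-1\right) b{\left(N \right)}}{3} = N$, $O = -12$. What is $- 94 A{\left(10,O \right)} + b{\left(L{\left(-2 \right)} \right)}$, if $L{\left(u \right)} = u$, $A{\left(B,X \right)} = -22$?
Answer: $2074$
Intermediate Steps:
$b{\left(N \right)} = - 3 N$
$- 94 A{\left(10,O \right)} + b{\left(L{\left(-2 \right)} \right)} = \left(-94\right) \left(-22\right) - -6 = 2068 + 6 = 2074$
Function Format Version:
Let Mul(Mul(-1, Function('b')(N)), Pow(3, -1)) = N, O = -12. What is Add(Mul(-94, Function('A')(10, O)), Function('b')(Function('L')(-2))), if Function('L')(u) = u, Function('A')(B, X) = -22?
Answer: 2074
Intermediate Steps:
Function('b')(N) = Mul(-3, N)
Add(Mul(-94, Function('A')(10, O)), Function('b')(Function('L')(-2))) = Add(Mul(-94, -22), Mul(-3, -2)) = Add(2068, 6) = 2074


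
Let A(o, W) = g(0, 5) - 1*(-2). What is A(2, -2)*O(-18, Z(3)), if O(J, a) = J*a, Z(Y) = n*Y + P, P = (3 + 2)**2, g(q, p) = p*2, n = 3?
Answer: -7344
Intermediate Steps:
g(q, p) = 2*p
A(o, W) = 12 (A(o, W) = 2*5 - 1*(-2) = 10 + 2 = 12)
P = 25 (P = 5**2 = 25)
Z(Y) = 25 + 3*Y (Z(Y) = 3*Y + 25 = 25 + 3*Y)
A(2, -2)*O(-18, Z(3)) = 12*(-18*(25 + 3*3)) = 12*(-18*(25 + 9)) = 12*(-18*34) = 12*(-612) = -7344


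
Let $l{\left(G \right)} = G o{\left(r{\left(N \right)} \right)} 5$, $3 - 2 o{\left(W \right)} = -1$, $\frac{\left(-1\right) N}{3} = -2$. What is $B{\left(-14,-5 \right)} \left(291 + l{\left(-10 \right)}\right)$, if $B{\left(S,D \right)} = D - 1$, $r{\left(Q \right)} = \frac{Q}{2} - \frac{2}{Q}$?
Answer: $-1146$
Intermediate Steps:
$N = 6$ ($N = \left(-3\right) \left(-2\right) = 6$)
$r{\left(Q \right)} = \frac{Q}{2} - \frac{2}{Q}$ ($r{\left(Q \right)} = Q \frac{1}{2} - \frac{2}{Q} = \frac{Q}{2} - \frac{2}{Q}$)
$o{\left(W \right)} = 2$ ($o{\left(W \right)} = \frac{3}{2} - - \frac{1}{2} = \frac{3}{2} + \frac{1}{2} = 2$)
$B{\left(S,D \right)} = -1 + D$ ($B{\left(S,D \right)} = D - 1 = -1 + D$)
$l{\left(G \right)} = 10 G$ ($l{\left(G \right)} = G 2 \cdot 5 = 2 G 5 = 10 G$)
$B{\left(-14,-5 \right)} \left(291 + l{\left(-10 \right)}\right) = \left(-1 - 5\right) \left(291 + 10 \left(-10\right)\right) = - 6 \left(291 - 100\right) = \left(-6\right) 191 = -1146$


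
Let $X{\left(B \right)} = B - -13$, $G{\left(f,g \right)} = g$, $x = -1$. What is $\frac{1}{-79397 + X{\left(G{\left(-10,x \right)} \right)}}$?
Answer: $- \frac{1}{79385} \approx -1.2597 \cdot 10^{-5}$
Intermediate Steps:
$X{\left(B \right)} = 13 + B$ ($X{\left(B \right)} = B + 13 = 13 + B$)
$\frac{1}{-79397 + X{\left(G{\left(-10,x \right)} \right)}} = \frac{1}{-79397 + \left(13 - 1\right)} = \frac{1}{-79397 + 12} = \frac{1}{-79385} = - \frac{1}{79385}$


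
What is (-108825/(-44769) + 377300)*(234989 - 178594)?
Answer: 317531155049125/14923 ≈ 2.1278e+10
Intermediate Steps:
(-108825/(-44769) + 377300)*(234989 - 178594) = (-108825*(-1/44769) + 377300)*56395 = (36275/14923 + 377300)*56395 = (5630484175/14923)*56395 = 317531155049125/14923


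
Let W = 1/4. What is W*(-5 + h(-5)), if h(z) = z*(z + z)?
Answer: 45/4 ≈ 11.250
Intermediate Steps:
W = ¼ ≈ 0.25000
h(z) = 2*z² (h(z) = z*(2*z) = 2*z²)
W*(-5 + h(-5)) = (-5 + 2*(-5)²)/4 = (-5 + 2*25)/4 = (-5 + 50)/4 = (¼)*45 = 45/4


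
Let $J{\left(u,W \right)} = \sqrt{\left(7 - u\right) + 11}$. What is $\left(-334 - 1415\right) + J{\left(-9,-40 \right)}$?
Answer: $-1749 + 3 \sqrt{3} \approx -1743.8$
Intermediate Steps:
$J{\left(u,W \right)} = \sqrt{18 - u}$
$\left(-334 - 1415\right) + J{\left(-9,-40 \right)} = \left(-334 - 1415\right) + \sqrt{18 - -9} = -1749 + \sqrt{18 + 9} = -1749 + \sqrt{27} = -1749 + 3 \sqrt{3}$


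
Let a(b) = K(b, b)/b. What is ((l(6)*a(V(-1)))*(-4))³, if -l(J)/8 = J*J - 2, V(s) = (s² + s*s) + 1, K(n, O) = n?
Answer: 1287913472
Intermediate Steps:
V(s) = 1 + 2*s² (V(s) = (s² + s²) + 1 = 2*s² + 1 = 1 + 2*s²)
l(J) = 16 - 8*J² (l(J) = -8*(J*J - 2) = -8*(J² - 2) = -8*(-2 + J²) = 16 - 8*J²)
a(b) = 1 (a(b) = b/b = 1)
((l(6)*a(V(-1)))*(-4))³ = (((16 - 8*6²)*1)*(-4))³ = (((16 - 8*36)*1)*(-4))³ = (((16 - 288)*1)*(-4))³ = (-272*1*(-4))³ = (-272*(-4))³ = 1088³ = 1287913472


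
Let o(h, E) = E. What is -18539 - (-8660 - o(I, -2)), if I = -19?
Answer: -9881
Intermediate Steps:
-18539 - (-8660 - o(I, -2)) = -18539 - (-8660 - 1*(-2)) = -18539 - (-8660 + 2) = -18539 - 1*(-8658) = -18539 + 8658 = -9881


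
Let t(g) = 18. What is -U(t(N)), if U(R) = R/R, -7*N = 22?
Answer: -1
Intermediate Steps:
N = -22/7 (N = -⅐*22 = -22/7 ≈ -3.1429)
U(R) = 1
-U(t(N)) = -1*1 = -1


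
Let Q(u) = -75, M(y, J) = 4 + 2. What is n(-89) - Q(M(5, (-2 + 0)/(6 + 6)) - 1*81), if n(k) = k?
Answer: -14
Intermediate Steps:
M(y, J) = 6
n(-89) - Q(M(5, (-2 + 0)/(6 + 6)) - 1*81) = -89 - 1*(-75) = -89 + 75 = -14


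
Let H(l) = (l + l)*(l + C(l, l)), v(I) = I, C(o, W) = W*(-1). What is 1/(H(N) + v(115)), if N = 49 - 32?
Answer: 1/115 ≈ 0.0086956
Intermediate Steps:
C(o, W) = -W
N = 17
H(l) = 0 (H(l) = (l + l)*(l - l) = (2*l)*0 = 0)
1/(H(N) + v(115)) = 1/(0 + 115) = 1/115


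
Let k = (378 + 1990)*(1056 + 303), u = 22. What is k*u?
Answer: 70798464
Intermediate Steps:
k = 3218112 (k = 2368*1359 = 3218112)
k*u = 3218112*22 = 70798464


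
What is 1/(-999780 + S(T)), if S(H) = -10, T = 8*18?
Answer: -1/999790 ≈ -1.0002e-6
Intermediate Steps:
T = 144
1/(-999780 + S(T)) = 1/(-999780 - 10) = 1/(-999790) = -1/999790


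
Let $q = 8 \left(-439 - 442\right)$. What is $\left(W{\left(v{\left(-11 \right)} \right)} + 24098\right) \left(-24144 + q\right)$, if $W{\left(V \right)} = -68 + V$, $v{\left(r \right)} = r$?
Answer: $-749200648$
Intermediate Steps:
$q = -7048$ ($q = 8 \left(-881\right) = -7048$)
$\left(W{\left(v{\left(-11 \right)} \right)} + 24098\right) \left(-24144 + q\right) = \left(\left(-68 - 11\right) + 24098\right) \left(-24144 - 7048\right) = \left(-79 + 24098\right) \left(-31192\right) = 24019 \left(-31192\right) = -749200648$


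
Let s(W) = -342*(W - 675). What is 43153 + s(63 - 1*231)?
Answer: 331459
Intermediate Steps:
s(W) = 230850 - 342*W (s(W) = -342*(-675 + W) = 230850 - 342*W)
43153 + s(63 - 1*231) = 43153 + (230850 - 342*(63 - 1*231)) = 43153 + (230850 - 342*(63 - 231)) = 43153 + (230850 - 342*(-168)) = 43153 + (230850 + 57456) = 43153 + 288306 = 331459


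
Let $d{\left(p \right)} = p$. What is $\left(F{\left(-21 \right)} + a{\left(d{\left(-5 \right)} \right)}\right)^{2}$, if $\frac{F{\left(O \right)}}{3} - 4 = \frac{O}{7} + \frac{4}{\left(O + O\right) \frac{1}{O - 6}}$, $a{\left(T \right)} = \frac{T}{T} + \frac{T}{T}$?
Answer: $\frac{7921}{49} \approx 161.65$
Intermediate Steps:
$a{\left(T \right)} = 2$ ($a{\left(T \right)} = 1 + 1 = 2$)
$F{\left(O \right)} = 12 + \frac{3 O}{7} + \frac{6 \left(-6 + O\right)}{O}$ ($F{\left(O \right)} = 12 + 3 \left(\frac{O}{7} + \frac{4}{\left(O + O\right) \frac{1}{O - 6}}\right) = 12 + 3 \left(O \frac{1}{7} + \frac{4}{2 O \frac{1}{-6 + O}}\right) = 12 + 3 \left(\frac{O}{7} + \frac{4}{2 O \frac{1}{-6 + O}}\right) = 12 + 3 \left(\frac{O}{7} + 4 \frac{-6 + O}{2 O}\right) = 12 + 3 \left(\frac{O}{7} + \frac{2 \left(-6 + O\right)}{O}\right) = 12 + \left(\frac{3 O}{7} + \frac{6 \left(-6 + O\right)}{O}\right) = 12 + \frac{3 O}{7} + \frac{6 \left(-6 + O\right)}{O}$)
$\left(F{\left(-21 \right)} + a{\left(d{\left(-5 \right)} \right)}\right)^{2} = \left(\left(18 - \frac{36}{-21} + \frac{3}{7} \left(-21\right)\right) + 2\right)^{2} = \left(\left(18 - - \frac{12}{7} - 9\right) + 2\right)^{2} = \left(\left(18 + \frac{12}{7} - 9\right) + 2\right)^{2} = \left(\frac{75}{7} + 2\right)^{2} = \left(\frac{89}{7}\right)^{2} = \frac{7921}{49}$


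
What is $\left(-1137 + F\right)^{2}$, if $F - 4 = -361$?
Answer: $2232036$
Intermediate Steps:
$F = -357$ ($F = 4 - 361 = -357$)
$\left(-1137 + F\right)^{2} = \left(-1137 - 357\right)^{2} = \left(-1494\right)^{2} = 2232036$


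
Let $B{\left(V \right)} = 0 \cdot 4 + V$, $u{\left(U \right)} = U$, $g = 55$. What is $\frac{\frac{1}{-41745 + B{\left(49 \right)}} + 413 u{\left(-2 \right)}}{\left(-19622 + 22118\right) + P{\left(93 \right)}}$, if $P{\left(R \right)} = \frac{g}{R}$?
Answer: $- \frac{3203003421}{9681102368} \approx -0.33085$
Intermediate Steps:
$P{\left(R \right)} = \frac{55}{R}$
$B{\left(V \right)} = V$ ($B{\left(V \right)} = 0 + V = V$)
$\frac{\frac{1}{-41745 + B{\left(49 \right)}} + 413 u{\left(-2 \right)}}{\left(-19622 + 22118\right) + P{\left(93 \right)}} = \frac{\frac{1}{-41745 + 49} + 413 \left(-2\right)}{\left(-19622 + 22118\right) + \frac{55}{93}} = \frac{\frac{1}{-41696} - 826}{2496 + 55 \cdot \frac{1}{93}} = \frac{- \frac{1}{41696} - 826}{2496 + \frac{55}{93}} = - \frac{34440897}{41696 \cdot \frac{232183}{93}} = \left(- \frac{34440897}{41696}\right) \frac{93}{232183} = - \frac{3203003421}{9681102368}$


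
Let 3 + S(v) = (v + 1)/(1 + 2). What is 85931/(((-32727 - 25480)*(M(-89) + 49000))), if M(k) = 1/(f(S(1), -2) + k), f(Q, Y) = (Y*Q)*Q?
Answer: -77251969/2564076033137 ≈ -3.0129e-5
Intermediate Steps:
S(v) = -8/3 + v/3 (S(v) = -3 + (v + 1)/(1 + 2) = -3 + (1 + v)/3 = -3 + (1 + v)*(1/3) = -3 + (1/3 + v/3) = -8/3 + v/3)
f(Q, Y) = Y*Q**2 (f(Q, Y) = (Q*Y)*Q = Y*Q**2)
M(k) = 1/(-98/9 + k) (M(k) = 1/(-2*(-8/3 + (1/3)*1)**2 + k) = 1/(-2*(-8/3 + 1/3)**2 + k) = 1/(-2*(-7/3)**2 + k) = 1/(-2*49/9 + k) = 1/(-98/9 + k))
85931/(((-32727 - 25480)*(M(-89) + 49000))) = 85931/(((-32727 - 25480)*(9/(-98 + 9*(-89)) + 49000))) = 85931/((-58207*(9/(-98 - 801) + 49000))) = 85931/((-58207*(9/(-899) + 49000))) = 85931/((-58207*(9*(-1/899) + 49000))) = 85931/((-58207*(-9/899 + 49000))) = 85931/((-58207*44050991/899)) = 85931/(-2564076033137/899) = 85931*(-899/2564076033137) = -77251969/2564076033137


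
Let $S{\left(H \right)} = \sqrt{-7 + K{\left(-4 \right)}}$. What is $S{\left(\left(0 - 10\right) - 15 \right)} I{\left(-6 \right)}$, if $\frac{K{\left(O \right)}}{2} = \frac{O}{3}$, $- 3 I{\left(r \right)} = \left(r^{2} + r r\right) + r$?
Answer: $- \frac{22 i \sqrt{87}}{3} \approx - 68.401 i$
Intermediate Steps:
$I{\left(r \right)} = - \frac{2 r^{2}}{3} - \frac{r}{3}$ ($I{\left(r \right)} = - \frac{\left(r^{2} + r r\right) + r}{3} = - \frac{\left(r^{2} + r^{2}\right) + r}{3} = - \frac{2 r^{2} + r}{3} = - \frac{r + 2 r^{2}}{3} = - \frac{2 r^{2}}{3} - \frac{r}{3}$)
$K{\left(O \right)} = \frac{2 O}{3}$ ($K{\left(O \right)} = 2 \frac{O}{3} = \frac{2 O}{3}$)
$S{\left(H \right)} = \frac{i \sqrt{87}}{3}$ ($S{\left(H \right)} = \sqrt{-7 + \frac{2}{3} \left(-4\right)} = \sqrt{-7 - \frac{8}{3}} = \sqrt{- \frac{29}{3}} = \frac{i \sqrt{87}}{3}$)
$S{\left(\left(0 - 10\right) - 15 \right)} I{\left(-6 \right)} = \frac{i \sqrt{87}}{3} \left(\left(- \frac{1}{3}\right) \left(-6\right) \left(1 + 2 \left(-6\right)\right)\right) = \frac{i \sqrt{87}}{3} \left(\left(- \frac{1}{3}\right) \left(-6\right) \left(1 - 12\right)\right) = \frac{i \sqrt{87}}{3} \left(\left(- \frac{1}{3}\right) \left(-6\right) \left(-11\right)\right) = \frac{i \sqrt{87}}{3} \left(-22\right) = - \frac{22 i \sqrt{87}}{3}$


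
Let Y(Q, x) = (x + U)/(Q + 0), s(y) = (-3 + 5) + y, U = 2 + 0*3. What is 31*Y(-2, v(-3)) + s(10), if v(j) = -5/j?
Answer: -269/6 ≈ -44.833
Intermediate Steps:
U = 2 (U = 2 + 0 = 2)
s(y) = 2 + y
Y(Q, x) = (2 + x)/Q (Y(Q, x) = (x + 2)/(Q + 0) = (2 + x)/Q)
31*Y(-2, v(-3)) + s(10) = 31*((2 - 5/(-3))/(-2)) + (2 + 10) = 31*(-(2 - 5*(-1/3))/2) + 12 = 31*(-(2 + 5/3)/2) + 12 = 31*(-1/2*11/3) + 12 = 31*(-11/6) + 12 = -341/6 + 12 = -269/6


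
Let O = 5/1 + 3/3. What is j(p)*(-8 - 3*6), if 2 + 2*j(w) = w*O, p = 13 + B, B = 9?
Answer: -1690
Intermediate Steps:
p = 22 (p = 13 + 9 = 22)
O = 6 (O = 5*1 + 3*(⅓) = 5 + 1 = 6)
j(w) = -1 + 3*w (j(w) = -1 + (w*6)/2 = -1 + (6*w)/2 = -1 + 3*w)
j(p)*(-8 - 3*6) = (-1 + 3*22)*(-8 - 3*6) = (-1 + 66)*(-8 - 18) = 65*(-8 - 1*18) = 65*(-8 - 18) = 65*(-26) = -1690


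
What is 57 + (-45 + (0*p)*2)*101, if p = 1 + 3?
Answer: -4488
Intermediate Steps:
p = 4
57 + (-45 + (0*p)*2)*101 = 57 + (-45 + (0*4)*2)*101 = 57 + (-45 + 0*2)*101 = 57 + (-45 + 0)*101 = 57 - 45*101 = 57 - 4545 = -4488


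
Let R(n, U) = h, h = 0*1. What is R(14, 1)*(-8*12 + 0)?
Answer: 0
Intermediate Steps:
h = 0
R(n, U) = 0
R(14, 1)*(-8*12 + 0) = 0*(-8*12 + 0) = 0*(-96 + 0) = 0*(-96) = 0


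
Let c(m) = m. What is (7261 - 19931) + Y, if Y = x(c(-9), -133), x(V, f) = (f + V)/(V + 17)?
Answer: -50751/4 ≈ -12688.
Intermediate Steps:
x(V, f) = (V + f)/(17 + V)
Y = -71/4 (Y = (-9 - 133)/(17 - 9) = -142/8 = (⅛)*(-142) = -71/4 ≈ -17.750)
(7261 - 19931) + Y = (7261 - 19931) - 71/4 = -12670 - 71/4 = -50751/4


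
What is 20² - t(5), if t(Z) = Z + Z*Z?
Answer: 370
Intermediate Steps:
t(Z) = Z + Z²
20² - t(5) = 20² - 5*(1 + 5) = 400 - 5*6 = 400 - 1*30 = 400 - 30 = 370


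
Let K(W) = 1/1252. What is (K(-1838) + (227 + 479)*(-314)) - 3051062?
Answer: -4097477991/1252 ≈ -3.2727e+6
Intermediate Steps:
K(W) = 1/1252
(K(-1838) + (227 + 479)*(-314)) - 3051062 = (1/1252 + (227 + 479)*(-314)) - 3051062 = (1/1252 + 706*(-314)) - 3051062 = (1/1252 - 221684) - 3051062 = -277548367/1252 - 3051062 = -4097477991/1252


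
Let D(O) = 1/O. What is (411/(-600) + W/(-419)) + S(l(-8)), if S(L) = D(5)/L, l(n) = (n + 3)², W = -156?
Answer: -127663/419000 ≈ -0.30469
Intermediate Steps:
l(n) = (3 + n)²
S(L) = 1/(5*L)
(411/(-600) + W/(-419)) + S(l(-8)) = (411/(-600) - 156/(-419)) + 1/(5*((3 - 8)²)) = (411*(-1/600) - 156*(-1/419)) + 1/(5*((-5)²)) = (-137/200 + 156/419) + (⅕)/25 = -26203/83800 + (⅕)*(1/25) = -26203/83800 + 1/125 = -127663/419000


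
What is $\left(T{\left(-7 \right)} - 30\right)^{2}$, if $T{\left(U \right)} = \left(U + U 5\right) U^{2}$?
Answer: $4359744$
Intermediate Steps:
$T{\left(U \right)} = 6 U^{3}$ ($T{\left(U \right)} = \left(U + 5 U\right) U^{2} = 6 U U^{2} = 6 U^{3}$)
$\left(T{\left(-7 \right)} - 30\right)^{2} = \left(6 \left(-7\right)^{3} - 30\right)^{2} = \left(6 \left(-343\right) - 30\right)^{2} = \left(-2058 - 30\right)^{2} = \left(-2088\right)^{2} = 4359744$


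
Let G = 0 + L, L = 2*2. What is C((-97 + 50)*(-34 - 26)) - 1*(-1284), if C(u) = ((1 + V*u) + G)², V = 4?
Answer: 127352509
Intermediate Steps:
L = 4
G = 4 (G = 0 + 4 = 4)
C(u) = (5 + 4*u)² (C(u) = ((1 + 4*u) + 4)² = (5 + 4*u)²)
C((-97 + 50)*(-34 - 26)) - 1*(-1284) = (5 + 4*((-97 + 50)*(-34 - 26)))² - 1*(-1284) = (5 + 4*(-47*(-60)))² + 1284 = (5 + 4*2820)² + 1284 = (5 + 11280)² + 1284 = 11285² + 1284 = 127351225 + 1284 = 127352509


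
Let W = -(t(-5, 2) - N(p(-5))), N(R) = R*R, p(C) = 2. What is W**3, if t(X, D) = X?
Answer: 729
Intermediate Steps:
N(R) = R**2
W = 9 (W = -(-5 - 1*2**2) = -(-5 - 1*4) = -(-5 - 4) = -1*(-9) = 9)
W**3 = 9**3 = 729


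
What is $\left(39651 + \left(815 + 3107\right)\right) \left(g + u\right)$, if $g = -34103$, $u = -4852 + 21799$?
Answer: $-747538388$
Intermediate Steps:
$u = 16947$
$\left(39651 + \left(815 + 3107\right)\right) \left(g + u\right) = \left(39651 + \left(815 + 3107\right)\right) \left(-34103 + 16947\right) = \left(39651 + 3922\right) \left(-17156\right) = 43573 \left(-17156\right) = -747538388$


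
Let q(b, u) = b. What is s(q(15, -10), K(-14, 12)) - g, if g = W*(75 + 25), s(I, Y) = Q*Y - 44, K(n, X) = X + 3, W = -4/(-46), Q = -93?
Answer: -33297/23 ≈ -1447.7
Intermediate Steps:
W = 2/23 (W = -4*(-1/46) = 2/23 ≈ 0.086957)
K(n, X) = 3 + X
s(I, Y) = -44 - 93*Y (s(I, Y) = -93*Y - 44 = -44 - 93*Y)
g = 200/23 (g = 2*(75 + 25)/23 = (2/23)*100 = 200/23 ≈ 8.6956)
s(q(15, -10), K(-14, 12)) - g = (-44 - 93*(3 + 12)) - 1*200/23 = (-44 - 93*15) - 200/23 = (-44 - 1395) - 200/23 = -1439 - 200/23 = -33297/23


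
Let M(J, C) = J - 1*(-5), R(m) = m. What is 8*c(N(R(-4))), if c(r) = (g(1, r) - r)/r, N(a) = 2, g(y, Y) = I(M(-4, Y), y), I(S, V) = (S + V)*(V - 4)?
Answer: -32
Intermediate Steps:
M(J, C) = 5 + J (M(J, C) = J + 5 = 5 + J)
I(S, V) = (-4 + V)*(S + V) (I(S, V) = (S + V)*(-4 + V) = (-4 + V)*(S + V))
g(y, Y) = -4 + y² - 3*y (g(y, Y) = y² - 4*(5 - 4) - 4*y + (5 - 4)*y = y² - 4*1 - 4*y + 1*y = y² - 4 - 4*y + y = -4 + y² - 3*y)
c(r) = (-6 - r)/r (c(r) = ((-4 + 1² - 3*1) - r)/r = ((-4 + 1 - 3) - r)/r = (-6 - r)/r)
8*c(N(R(-4))) = 8*((-6 - 1*2)/2) = 8*((-6 - 2)/2) = 8*((½)*(-8)) = 8*(-4) = -32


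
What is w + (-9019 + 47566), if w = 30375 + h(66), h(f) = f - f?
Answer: 68922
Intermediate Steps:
h(f) = 0
w = 30375 (w = 30375 + 0 = 30375)
w + (-9019 + 47566) = 30375 + (-9019 + 47566) = 30375 + 38547 = 68922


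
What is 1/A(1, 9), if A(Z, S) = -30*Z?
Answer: -1/30 ≈ -0.033333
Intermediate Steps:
1/A(1, 9) = 1/(-30*1) = 1/(-30) = -1/30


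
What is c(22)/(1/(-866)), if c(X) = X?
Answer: -19052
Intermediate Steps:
c(22)/(1/(-866)) = 22/1/(-866) = 22/(-1/866) = -866*22 = -19052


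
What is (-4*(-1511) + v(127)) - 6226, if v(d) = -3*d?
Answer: -563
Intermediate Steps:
(-4*(-1511) + v(127)) - 6226 = (-4*(-1511) - 3*127) - 6226 = (6044 - 381) - 6226 = 5663 - 6226 = -563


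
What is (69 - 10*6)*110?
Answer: 990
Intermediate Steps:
(69 - 10*6)*110 = (69 - 60)*110 = 9*110 = 990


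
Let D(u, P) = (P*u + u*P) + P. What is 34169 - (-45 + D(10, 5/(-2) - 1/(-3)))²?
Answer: 103915/4 ≈ 25979.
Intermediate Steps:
D(u, P) = P + 2*P*u (D(u, P) = (P*u + P*u) + P = 2*P*u + P = P + 2*P*u)
34169 - (-45 + D(10, 5/(-2) - 1/(-3)))² = 34169 - (-45 + (5/(-2) - 1/(-3))*(1 + 2*10))² = 34169 - (-45 + (5*(-½) - 1*(-⅓))*(1 + 20))² = 34169 - (-45 + (-5/2 + ⅓)*21)² = 34169 - (-45 - 13/6*21)² = 34169 - (-45 - 91/2)² = 34169 - (-181/2)² = 34169 - 1*32761/4 = 34169 - 32761/4 = 103915/4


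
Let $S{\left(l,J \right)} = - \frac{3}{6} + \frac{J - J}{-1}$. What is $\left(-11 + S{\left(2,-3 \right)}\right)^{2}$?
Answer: $\frac{529}{4} \approx 132.25$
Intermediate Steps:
$S{\left(l,J \right)} = - \frac{1}{2}$ ($S{\left(l,J \right)} = \left(-3\right) \frac{1}{6} + 0 \left(-1\right) = - \frac{1}{2} + 0 = - \frac{1}{2}$)
$\left(-11 + S{\left(2,-3 \right)}\right)^{2} = \left(-11 - \frac{1}{2}\right)^{2} = \left(- \frac{23}{2}\right)^{2} = \frac{529}{4}$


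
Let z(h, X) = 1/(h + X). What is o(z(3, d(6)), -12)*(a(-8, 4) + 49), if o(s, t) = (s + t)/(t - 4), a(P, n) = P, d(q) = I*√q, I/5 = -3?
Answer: 219965/7152 + 205*√6/7152 ≈ 30.826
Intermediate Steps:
I = -15 (I = 5*(-3) = -15)
d(q) = -15*√q
z(h, X) = 1/(X + h)
o(s, t) = (s + t)/(-4 + t)
o(z(3, d(6)), -12)*(a(-8, 4) + 49) = ((1/(-15*√6 + 3) - 12)/(-4 - 12))*(-8 + 49) = ((1/(3 - 15*√6) - 12)/(-16))*41 = -(-12 + 1/(3 - 15*√6))/16*41 = (¾ - 1/(16*(3 - 15*√6)))*41 = 123/4 - 41/(16*(3 - 15*√6))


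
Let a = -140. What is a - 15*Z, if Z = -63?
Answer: 805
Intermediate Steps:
a - 15*Z = -140 - 15*(-63) = -140 + 945 = 805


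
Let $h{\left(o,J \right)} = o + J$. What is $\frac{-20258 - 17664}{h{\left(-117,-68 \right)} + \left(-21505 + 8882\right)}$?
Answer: $\frac{18961}{6404} \approx 2.9608$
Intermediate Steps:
$h{\left(o,J \right)} = J + o$
$\frac{-20258 - 17664}{h{\left(-117,-68 \right)} + \left(-21505 + 8882\right)} = \frac{-20258 - 17664}{\left(-68 - 117\right) + \left(-21505 + 8882\right)} = - \frac{37922}{-185 - 12623} = - \frac{37922}{-12808} = \left(-37922\right) \left(- \frac{1}{12808}\right) = \frac{18961}{6404}$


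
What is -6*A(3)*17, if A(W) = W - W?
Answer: 0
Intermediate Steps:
A(W) = 0
-6*A(3)*17 = -6*0*17 = 0*17 = 0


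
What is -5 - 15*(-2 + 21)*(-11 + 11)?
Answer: -5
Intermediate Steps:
-5 - 15*(-2 + 21)*(-11 + 11) = -5 - 285*0 = -5 - 15*0 = -5 + 0 = -5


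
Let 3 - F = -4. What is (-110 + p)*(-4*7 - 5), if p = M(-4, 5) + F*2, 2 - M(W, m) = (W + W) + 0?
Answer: 2838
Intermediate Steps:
F = 7 (F = 3 - 1*(-4) = 3 + 4 = 7)
M(W, m) = 2 - 2*W (M(W, m) = 2 - ((W + W) + 0) = 2 - (2*W + 0) = 2 - 2*W)
p = 24 (p = (2 - 2*(-4)) + 7*2 = (2 + 8) + 14 = 10 + 14 = 24)
(-110 + p)*(-4*7 - 5) = (-110 + 24)*(-4*7 - 5) = -86*(-28 - 5) = -86*(-33) = 2838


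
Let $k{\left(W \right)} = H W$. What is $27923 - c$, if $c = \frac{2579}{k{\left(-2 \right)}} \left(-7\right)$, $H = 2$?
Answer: $\frac{93639}{4} \approx 23410.0$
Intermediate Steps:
$k{\left(W \right)} = 2 W$
$c = \frac{18053}{4}$ ($c = \frac{2579}{2 \left(-2\right)} \left(-7\right) = \frac{2579}{-4} \left(-7\right) = 2579 \left(- \frac{1}{4}\right) \left(-7\right) = \left(- \frac{2579}{4}\right) \left(-7\right) = \frac{18053}{4} \approx 4513.3$)
$27923 - c = 27923 - \frac{18053}{4} = \frac{93639}{4}$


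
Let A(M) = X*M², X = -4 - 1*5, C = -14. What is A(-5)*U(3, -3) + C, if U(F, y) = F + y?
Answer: -14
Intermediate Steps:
X = -9 (X = -4 - 5 = -9)
A(M) = -9*M²
A(-5)*U(3, -3) + C = (-9*(-5)²)*(3 - 3) - 14 = -9*25*0 - 14 = -225*0 - 14 = 0 - 14 = -14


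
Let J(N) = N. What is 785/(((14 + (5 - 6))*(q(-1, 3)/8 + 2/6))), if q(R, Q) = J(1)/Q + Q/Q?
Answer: 1570/13 ≈ 120.77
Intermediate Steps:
q(R, Q) = 1 + 1/Q (q(R, Q) = 1/Q + Q/Q = 1/Q + 1 = 1 + 1/Q)
785/(((14 + (5 - 6))*(q(-1, 3)/8 + 2/6))) = 785/(((14 + (5 - 6))*(((1 + 3)/3)/8 + 2/6))) = 785/(((14 - 1)*(((⅓)*4)*(⅛) + 2*(⅙)))) = 785/((13*((4/3)*(⅛) + ⅓))) = 785/((13*(⅙ + ⅓))) = 785/((13*(½))) = 785/(13/2) = 785*(2/13) = 1570/13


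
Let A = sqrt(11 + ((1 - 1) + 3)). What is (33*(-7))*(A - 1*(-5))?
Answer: -1155 - 231*sqrt(14) ≈ -2019.3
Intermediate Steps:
A = sqrt(14) (A = sqrt(11 + (0 + 3)) = sqrt(11 + 3) = sqrt(14) ≈ 3.7417)
(33*(-7))*(A - 1*(-5)) = (33*(-7))*(sqrt(14) - 1*(-5)) = -231*(sqrt(14) + 5) = -231*(5 + sqrt(14)) = -1155 - 231*sqrt(14)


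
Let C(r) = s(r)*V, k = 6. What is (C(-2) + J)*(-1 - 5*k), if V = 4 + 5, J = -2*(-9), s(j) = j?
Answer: 0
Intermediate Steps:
J = 18
V = 9
C(r) = 9*r (C(r) = r*9 = 9*r)
(C(-2) + J)*(-1 - 5*k) = (9*(-2) + 18)*(-1 - 5*6) = (-18 + 18)*(-1 - 30) = 0*(-31) = 0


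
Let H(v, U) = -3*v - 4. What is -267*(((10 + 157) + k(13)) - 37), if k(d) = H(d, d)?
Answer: -23229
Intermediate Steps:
H(v, U) = -4 - 3*v
k(d) = -4 - 3*d
-267*(((10 + 157) + k(13)) - 37) = -267*(((10 + 157) + (-4 - 3*13)) - 37) = -267*((167 + (-4 - 39)) - 37) = -267*((167 - 43) - 37) = -267*(124 - 37) = -267*87 = -23229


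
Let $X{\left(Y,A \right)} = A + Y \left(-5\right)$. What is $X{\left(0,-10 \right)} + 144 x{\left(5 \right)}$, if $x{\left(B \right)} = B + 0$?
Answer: $710$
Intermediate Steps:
$X{\left(Y,A \right)} = A - 5 Y$
$x{\left(B \right)} = B$
$X{\left(0,-10 \right)} + 144 x{\left(5 \right)} = \left(-10 - 0\right) + 144 \cdot 5 = \left(-10 + 0\right) + 720 = -10 + 720 = 710$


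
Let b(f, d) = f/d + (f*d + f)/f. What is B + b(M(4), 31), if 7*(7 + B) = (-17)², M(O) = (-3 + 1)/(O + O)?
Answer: 57529/868 ≈ 66.278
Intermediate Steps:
M(O) = -1/O (M(O) = -2*1/(2*O) = -1/O)
B = 240/7 (B = -7 + (⅐)*(-17)² = -7 + (⅐)*289 = -7 + 289/7 = 240/7 ≈ 34.286)
b(f, d) = f/d + (f + d*f)/f (b(f, d) = f/d + (d*f + f)/f = f/d + (f + d*f)/f)
B + b(M(4), 31) = 240/7 + (1 + 31 - 1/4/31) = 240/7 + (1 + 31 - 1*¼*(1/31)) = 240/7 + (1 + 31 - ¼*1/31) = 240/7 + (1 + 31 - 1/124) = 240/7 + 3967/124 = 57529/868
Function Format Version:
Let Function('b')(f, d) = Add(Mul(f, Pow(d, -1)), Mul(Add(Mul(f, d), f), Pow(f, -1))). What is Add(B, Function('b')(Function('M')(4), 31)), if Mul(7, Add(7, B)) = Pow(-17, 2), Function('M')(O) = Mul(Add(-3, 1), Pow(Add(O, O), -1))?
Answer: Rational(57529, 868) ≈ 66.278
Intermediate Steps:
Function('M')(O) = Mul(-1, Pow(O, -1)) (Function('M')(O) = Mul(-2, Pow(Mul(2, O), -1)) = Mul(-2, Mul(Rational(1, 2), Pow(O, -1))) = Mul(-1, Pow(O, -1)))
B = Rational(240, 7) (B = Add(-7, Mul(Rational(1, 7), Pow(-17, 2))) = Add(-7, Mul(Rational(1, 7), 289)) = Add(-7, Rational(289, 7)) = Rational(240, 7) ≈ 34.286)
Function('b')(f, d) = Add(Mul(f, Pow(d, -1)), Mul(Pow(f, -1), Add(f, Mul(d, f)))) (Function('b')(f, d) = Add(Mul(f, Pow(d, -1)), Mul(Add(Mul(d, f), f), Pow(f, -1))) = Add(Mul(f, Pow(d, -1)), Mul(Add(f, Mul(d, f)), Pow(f, -1))) = Add(Mul(f, Pow(d, -1)), Mul(Pow(f, -1), Add(f, Mul(d, f)))))
Add(B, Function('b')(Function('M')(4), 31)) = Add(Rational(240, 7), Add(1, 31, Mul(Mul(-1, Pow(4, -1)), Pow(31, -1)))) = Add(Rational(240, 7), Add(1, 31, Mul(Mul(-1, Rational(1, 4)), Rational(1, 31)))) = Add(Rational(240, 7), Add(1, 31, Mul(Rational(-1, 4), Rational(1, 31)))) = Add(Rational(240, 7), Add(1, 31, Rational(-1, 124))) = Add(Rational(240, 7), Rational(3967, 124)) = Rational(57529, 868)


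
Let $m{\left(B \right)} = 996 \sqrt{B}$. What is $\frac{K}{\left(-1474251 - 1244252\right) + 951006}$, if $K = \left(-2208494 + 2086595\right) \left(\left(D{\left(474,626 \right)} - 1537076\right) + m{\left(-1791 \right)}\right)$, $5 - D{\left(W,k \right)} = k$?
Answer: $- \frac{187443726603}{1767497} + \frac{364234212 i \sqrt{199}}{1767497} \approx -1.0605 \cdot 10^{5} + 2907.0 i$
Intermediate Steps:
$D{\left(W,k \right)} = 5 - k$
$K = 187443726603 - 364234212 i \sqrt{199}$ ($K = \left(-2208494 + 2086595\right) \left(\left(\left(5 - 626\right) - 1537076\right) + 996 \sqrt{-1791}\right) = - 121899 \left(\left(\left(5 - 626\right) - 1537076\right) + 996 \cdot 3 i \sqrt{199}\right) = - 121899 \left(\left(-621 - 1537076\right) + 2988 i \sqrt{199}\right) = - 121899 \left(-1537697 + 2988 i \sqrt{199}\right) = 187443726603 - 364234212 i \sqrt{199} \approx 1.8744 \cdot 10^{11} - 5.1382 \cdot 10^{9} i$)
$\frac{K}{\left(-1474251 - 1244252\right) + 951006} = \frac{187443726603 - 364234212 i \sqrt{199}}{\left(-1474251 - 1244252\right) + 951006} = \frac{187443726603 - 364234212 i \sqrt{199}}{-2718503 + 951006} = \frac{187443726603 - 364234212 i \sqrt{199}}{-1767497} = \left(187443726603 - 364234212 i \sqrt{199}\right) \left(- \frac{1}{1767497}\right) = - \frac{187443726603}{1767497} + \frac{364234212 i \sqrt{199}}{1767497}$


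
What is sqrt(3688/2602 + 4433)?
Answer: sqrt(7505699277)/1301 ≈ 66.591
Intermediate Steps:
sqrt(3688/2602 + 4433) = sqrt(3688*(1/2602) + 4433) = sqrt(1844/1301 + 4433) = sqrt(5769177/1301) = sqrt(7505699277)/1301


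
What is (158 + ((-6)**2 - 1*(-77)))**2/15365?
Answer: 73441/15365 ≈ 4.7798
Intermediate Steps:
(158 + ((-6)**2 - 1*(-77)))**2/15365 = (158 + (36 + 77))**2*(1/15365) = (158 + 113)**2*(1/15365) = 271**2*(1/15365) = 73441*(1/15365) = 73441/15365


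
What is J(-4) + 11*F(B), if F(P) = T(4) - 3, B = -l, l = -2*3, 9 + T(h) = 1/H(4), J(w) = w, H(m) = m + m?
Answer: -1077/8 ≈ -134.63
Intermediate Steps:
H(m) = 2*m
T(h) = -71/8 (T(h) = -9 + 1/(2*4) = -9 + 1/8 = -9 + ⅛ = -71/8)
l = -6
B = 6 (B = -1*(-6) = 6)
F(P) = -95/8 (F(P) = -71/8 - 3 = -95/8)
J(-4) + 11*F(B) = -4 + 11*(-95/8) = -4 - 1045/8 = -1077/8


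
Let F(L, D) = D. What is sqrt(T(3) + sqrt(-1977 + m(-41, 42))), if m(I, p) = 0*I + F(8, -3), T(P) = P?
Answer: sqrt(3 + 6*I*sqrt(55)) ≈ 4.8784 + 4.5606*I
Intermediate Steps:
m(I, p) = -3 (m(I, p) = 0*I - 3 = 0 - 3 = -3)
sqrt(T(3) + sqrt(-1977 + m(-41, 42))) = sqrt(3 + sqrt(-1977 - 3)) = sqrt(3 + sqrt(-1980)) = sqrt(3 + 6*I*sqrt(55))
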